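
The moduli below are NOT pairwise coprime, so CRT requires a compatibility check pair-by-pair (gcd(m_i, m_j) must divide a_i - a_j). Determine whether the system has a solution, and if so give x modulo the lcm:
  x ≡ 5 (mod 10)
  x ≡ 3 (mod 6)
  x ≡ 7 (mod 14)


Moduli 10, 6, 14 are not pairwise coprime, so CRT works modulo lcm(m_i) when all pairwise compatibility conditions hold.
Pairwise compatibility: gcd(m_i, m_j) must divide a_i - a_j for every pair.
Merge one congruence at a time:
  Start: x ≡ 5 (mod 10).
  Combine with x ≡ 3 (mod 6): gcd(10, 6) = 2; 3 - 5 = -2, which IS divisible by 2, so compatible.
    Write x = 5 + 10·t and substitute into x ≡ 3 (mod 6): 10·t ≡ 3 − 5 = -2 (mod 6).
    Divide the congruence (and modulus) by g = 2: 5·t ≡ -1 (mod 3).
    Reduce coefficients mod 3: 2·t ≡ 2 (mod 3).
    The inverse of 2 mod 3 is 2 (since 2·2 = 4 = 1·3 + 1), so t ≡ 2·2 = 4 ≡ 1 (mod 3).
    Then x = 5 + 10·1 = 15, valid modulo lcm(10, 6) = 30: x ≡ 15 (mod 30).
  Combine with x ≡ 7 (mod 14): gcd(30, 14) = 2; 7 - 15 = -8, which IS divisible by 2, so compatible.
    Write x = 15 + 30·t and substitute into x ≡ 7 (mod 14): 30·t ≡ 7 − 15 = -8 (mod 14).
    Divide the congruence (and modulus) by g = 2: 15·t ≡ -4 (mod 7).
    Reduce coefficients mod 7: 1·t ≡ 3 (mod 7).
    So t ≡ 3 (mod 7).
    Then x = 15 + 30·3 = 105, valid modulo lcm(30, 14) = 210: x ≡ 105 (mod 210).
Verify: 105 mod 10 = 5, 105 mod 6 = 3, 105 mod 14 = 7.

x ≡ 105 (mod 210).


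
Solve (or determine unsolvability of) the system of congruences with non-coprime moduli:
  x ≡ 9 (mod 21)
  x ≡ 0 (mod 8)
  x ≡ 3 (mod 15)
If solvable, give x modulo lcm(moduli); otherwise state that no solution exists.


Moduli 21, 8, 15 are not pairwise coprime, so CRT works modulo lcm(m_i) when all pairwise compatibility conditions hold.
Pairwise compatibility: gcd(m_i, m_j) must divide a_i - a_j for every pair.
Merge one congruence at a time:
  Start: x ≡ 9 (mod 21).
  Combine with x ≡ 0 (mod 8): gcd(21, 8) = 1; 0 - 9 = -9, which IS divisible by 1, so compatible.
    Write x = 9 + 21·t and substitute into x ≡ 0 (mod 8): 21·t ≡ 0 − 9 = -9 (mod 8).
    Reduce coefficients mod 8: 5·t ≡ 7 (mod 8).
    The inverse of 5 mod 8 is 5 (since 5·5 = 25 = 3·8 + 1), so t ≡ 5·7 = 35 ≡ 3 (mod 8).
    Then x = 9 + 21·3 = 72, valid modulo lcm(21, 8) = 168: x ≡ 72 (mod 168).
  Combine with x ≡ 3 (mod 15): gcd(168, 15) = 3; 3 - 72 = -69, which IS divisible by 3, so compatible.
    Write x = 72 + 168·t and substitute into x ≡ 3 (mod 15): 168·t ≡ 3 − 72 = -69 (mod 15).
    Divide the congruence (and modulus) by g = 3: 56·t ≡ -23 (mod 5).
    Reduce coefficients mod 5: 1·t ≡ 2 (mod 5).
    So t ≡ 2 (mod 5).
    Then x = 72 + 168·2 = 408, valid modulo lcm(168, 15) = 840: x ≡ 408 (mod 840).
Verify: 408 mod 21 = 9, 408 mod 8 = 0, 408 mod 15 = 3.

x ≡ 408 (mod 840).


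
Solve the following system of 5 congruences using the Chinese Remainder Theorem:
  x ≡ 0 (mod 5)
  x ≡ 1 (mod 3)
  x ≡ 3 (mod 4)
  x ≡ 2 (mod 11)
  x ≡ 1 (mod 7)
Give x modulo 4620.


Product of moduli M = 5 · 3 · 4 · 11 · 7 = 4620.
Merge one congruence at a time:
  Start: x ≡ 0 (mod 5).
  Combine with x ≡ 1 (mod 3); new modulus lcm = 15.
    Write x = 0 + 5·t and substitute into x ≡ 1 (mod 3): 5·t ≡ 1 − 0 = 1 (mod 3).
    Reduce coefficients mod 3: 2·t ≡ 1 (mod 3).
    The inverse of 2 mod 3 is 2 (since 2·2 = 4 = 1·3 + 1), so t ≡ 2·1 = 2 ≡ 2 (mod 3).
    Then x = 0 + 5·2 = 10, valid modulo lcm(5, 3) = 15: x ≡ 10 (mod 15).
  Combine with x ≡ 3 (mod 4); new modulus lcm = 60.
    Write x = 10 + 15·t and substitute into x ≡ 3 (mod 4): 15·t ≡ 3 − 10 = -7 (mod 4).
    Reduce coefficients mod 4: 3·t ≡ 1 (mod 4).
    The inverse of 3 mod 4 is 3 (since 3·3 = 9 = 2·4 + 1), so t ≡ 3·1 = 3 ≡ 3 (mod 4).
    Then x = 10 + 15·3 = 55, valid modulo lcm(15, 4) = 60: x ≡ 55 (mod 60).
  Combine with x ≡ 2 (mod 11); new modulus lcm = 660.
    Write x = 55 + 60·t and substitute into x ≡ 2 (mod 11): 60·t ≡ 2 − 55 = -53 (mod 11).
    Reduce coefficients mod 11: 5·t ≡ 2 (mod 11).
    The inverse of 5 mod 11 is 9 (since 5·9 = 45 = 4·11 + 1), so t ≡ 9·2 = 18 ≡ 7 (mod 11).
    Then x = 55 + 60·7 = 475, valid modulo lcm(60, 11) = 660: x ≡ 475 (mod 660).
  Combine with x ≡ 1 (mod 7); new modulus lcm = 4620.
    Write x = 475 + 660·t and substitute into x ≡ 1 (mod 7): 660·t ≡ 1 − 475 = -474 (mod 7).
    Reduce coefficients mod 7: 2·t ≡ 2 (mod 7).
    The inverse of 2 mod 7 is 4 (since 2·4 = 8 = 1·7 + 1), so t ≡ 4·2 = 8 ≡ 1 (mod 7).
    Then x = 475 + 660·1 = 1135, valid modulo lcm(660, 7) = 4620: x ≡ 1135 (mod 4620).
Verify against each original: 1135 mod 5 = 0, 1135 mod 3 = 1, 1135 mod 4 = 3, 1135 mod 11 = 2, 1135 mod 7 = 1.

x ≡ 1135 (mod 4620).


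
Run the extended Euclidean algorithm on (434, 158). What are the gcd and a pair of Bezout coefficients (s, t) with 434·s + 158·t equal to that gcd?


Euclidean algorithm on (434, 158) — divide until remainder is 0:
  434 = 2 · 158 + 118
  158 = 1 · 118 + 40
  118 = 2 · 40 + 38
  40 = 1 · 38 + 2
  38 = 19 · 2 + 0
gcd(434, 158) = 2.
Track Bezout coefficients alongside the remainders: start with r₀ = 434 = a·1 + b·0 (s = 1, t = 0) and r₁ = 158 = a·0 + b·1 (s = 0, t = 1); each new remainder r_{k+1} = r_{k-1} − q_k·r_k inherits s_{k+1} = s_{k-1} − q_k·s_k, t_{k+1} = t_{k-1} − q_k·t_k, so r_k = a·s_k + b·t_k at every step:
  q = 2: r = 118, s = 1 − 2·0 = 1, t = 0 − 2·1 = -2  (check: 434·1 + 158·(-2) = 118)
  q = 1: r = 40, s = 0 − 1·1 = -1, t = 1 − 1·(-2) = 3  (check: 434·(-1) + 158·3 = 40)
  q = 2: r = 38, s = 1 − 2·(-1) = 3, t = -2 − 2·3 = -8  (check: 434·3 + 158·(-8) = 38)
  q = 1: r = 2, s = -1 − 1·3 = -4, t = 3 − 1·(-8) = 11  (check: 434·(-4) + 158·11 = 2)
The row with r = 2 (the gcd) gives the Bezout coefficients s = -4, t = 11.
Result: 434 · (-4) + 158 · (11) = 2.

gcd(434, 158) = 2; s = -4, t = 11 (check: 434·(-4) + 158·11 = 2).


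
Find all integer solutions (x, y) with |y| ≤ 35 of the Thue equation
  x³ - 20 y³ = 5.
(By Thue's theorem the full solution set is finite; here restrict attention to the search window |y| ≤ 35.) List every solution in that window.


The equation is x³ - 20y³ = 5. For fixed y, x³ = 20·y³ + 5, so a solution requires the RHS to be a perfect cube.
Strategy: iterate y from -35 to 35, compute RHS = 20·y³ + 5, and check whether it is a (positive or negative) perfect cube.
Check small values of y:
  y = 0: RHS = 5 is not a perfect cube.
  y = 1: RHS = 25 is not a perfect cube.
  y = -1: RHS = -15 is not a perfect cube.
  y = 2: RHS = 165 is not a perfect cube.
  y = -2: RHS = -155 is not a perfect cube.
  y = 3: RHS = 545 is not a perfect cube.
  y = -3: RHS = -535 is not a perfect cube.
Continuing the search up to |y| = 35 finds no solutions either.
No (x, y) in the scanned range satisfies the equation.

No integer solutions with |y| ≤ 35.


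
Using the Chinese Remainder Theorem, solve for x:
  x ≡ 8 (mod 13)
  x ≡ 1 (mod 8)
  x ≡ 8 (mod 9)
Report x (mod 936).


Moduli 13, 8, 9 are pairwise coprime; by CRT there is a unique solution modulo M = 13 · 8 · 9 = 936.
Solve pairwise, accumulating the modulus:
  Start with x ≡ 8 (mod 13).
  Combine with x ≡ 1 (mod 8): since gcd(13, 8) = 1, we get a unique residue mod 104.
    Write x = 8 + 13·t and substitute into x ≡ 1 (mod 8): 13·t ≡ 1 − 8 = -7 (mod 8).
    Reduce coefficients mod 8: 5·t ≡ 1 (mod 8).
    The inverse of 5 mod 8 is 5 (since 5·5 = 25 = 3·8 + 1), so t ≡ 5·1 = 5 ≡ 5 (mod 8).
    Then x = 8 + 13·5 = 73, valid modulo lcm(13, 8) = 104: x ≡ 73 (mod 104).
  Combine with x ≡ 8 (mod 9): since gcd(104, 9) = 1, we get a unique residue mod 936.
    Write x = 73 + 104·t and substitute into x ≡ 8 (mod 9): 104·t ≡ 8 − 73 = -65 (mod 9).
    Reduce coefficients mod 9: 5·t ≡ 7 (mod 9).
    The inverse of 5 mod 9 is 2 (since 5·2 = 10 = 1·9 + 1), so t ≡ 2·7 = 14 ≡ 5 (mod 9).
    Then x = 73 + 104·5 = 593, valid modulo lcm(104, 9) = 936: x ≡ 593 (mod 936).
Verify: 593 mod 13 = 8 ✓, 593 mod 8 = 1 ✓, 593 mod 9 = 8 ✓.

x ≡ 593 (mod 936).


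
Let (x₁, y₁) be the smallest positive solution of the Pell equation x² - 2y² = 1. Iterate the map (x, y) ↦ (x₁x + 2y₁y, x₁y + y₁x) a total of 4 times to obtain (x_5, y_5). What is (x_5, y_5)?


Step 1: Find the fundamental solution (x₁, y₁) of x² - 2y² = 1.
  Expand √2 as a continued fraction. a₀ = ⌊√2⌋ = 1; iterate m_{k+1} = d_k·a_k − m_k, d_{k+1} = (2 − m_{k+1}²)/d_k, a_{k+1} = ⌊(a₀ + m_{k+1})/d_{k+1}⌋ (starting m₀ = 0, d₀ = 1), with convergents p_k = a_k·p_{k-1} + p_{k-2}, q_k = a_k·q_{k-1} + q_{k-2} (p₋₁ = 1, q₋₁ = 0):
  k = 0: a₀ = 1; p₀/q₀ = 1/1; p₀² − 2·q₀² = 1 − 2 = -1.
  k = 1: m = 1, d = 1, a = ⌊(1 + 1)/1⌋ = 2; p/q = (2·1 + 1)/(2·1 + 0) = 3/2; p² − 2·q² = 9 − 8 = 1.
  The first convergent with p² − 2·q² = 1 gives the fundamental solution (x₁, y₁) = (3, 2).
Step 2: Apply the recurrence (x_{n+1}, y_{n+1}) = (x₁x_n + 2y₁y_n, x₁y_n + y₁x_n) repeatedly.
  From (x_1, y_1) = (3, 2): x_2 = 3·3 + 2·2·2 = 17; y_2 = 3·2 + 2·3 = 12.
  From (x_2, y_2) = (17, 12): x_3 = 3·17 + 2·2·12 = 99; y_3 = 3·12 + 2·17 = 70.
  From (x_3, y_3) = (99, 70): x_4 = 3·99 + 2·2·70 = 577; y_4 = 3·70 + 2·99 = 408.
  From (x_4, y_4) = (577, 408): x_5 = 3·577 + 2·2·408 = 3363; y_5 = 3·408 + 2·577 = 2378.
Step 3: Verify x_5² - 2·y_5² = 11309769 - 11309768 = 1 (should be 1). ✓

(x_1, y_1) = (3, 2); (x_5, y_5) = (3363, 2378).


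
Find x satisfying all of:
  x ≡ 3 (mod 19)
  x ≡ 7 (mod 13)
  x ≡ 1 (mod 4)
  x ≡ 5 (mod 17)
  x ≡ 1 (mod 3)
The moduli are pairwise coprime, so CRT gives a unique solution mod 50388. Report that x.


Product of moduli M = 19 · 13 · 4 · 17 · 3 = 50388.
Merge one congruence at a time:
  Start: x ≡ 3 (mod 19).
  Combine with x ≡ 7 (mod 13); new modulus lcm = 247.
    Write x = 3 + 19·t and substitute into x ≡ 7 (mod 13): 19·t ≡ 7 − 3 = 4 (mod 13).
    Reduce coefficients mod 13: 6·t ≡ 4 (mod 13).
    The inverse of 6 mod 13 is 11 (since 6·11 = 66 = 5·13 + 1), so t ≡ 11·4 = 44 ≡ 5 (mod 13).
    Then x = 3 + 19·5 = 98, valid modulo lcm(19, 13) = 247: x ≡ 98 (mod 247).
  Combine with x ≡ 1 (mod 4); new modulus lcm = 988.
    Write x = 98 + 247·t and substitute into x ≡ 1 (mod 4): 247·t ≡ 1 − 98 = -97 (mod 4).
    Reduce coefficients mod 4: 3·t ≡ 3 (mod 4).
    The inverse of 3 mod 4 is 3 (since 3·3 = 9 = 2·4 + 1), so t ≡ 3·3 = 9 ≡ 1 (mod 4).
    Then x = 98 + 247·1 = 345, valid modulo lcm(247, 4) = 988: x ≡ 345 (mod 988).
  Combine with x ≡ 5 (mod 17); new modulus lcm = 16796.
    Write x = 345 + 988·t and substitute into x ≡ 5 (mod 17): 988·t ≡ 5 − 345 = -340 (mod 17).
    Reduce coefficients mod 17: 2·t ≡ 0 (mod 17).
    The inverse of 2 mod 17 is 9 (since 2·9 = 18 = 1·17 + 1), so t ≡ 9·0 = 0 ≡ 0 (mod 17).
    Then x = 345 + 988·0 = 345, valid modulo lcm(988, 17) = 16796: x ≡ 345 (mod 16796).
  Combine with x ≡ 1 (mod 3); new modulus lcm = 50388.
    Write x = 345 + 16796·t and substitute into x ≡ 1 (mod 3): 16796·t ≡ 1 − 345 = -344 (mod 3).
    Reduce coefficients mod 3: 2·t ≡ 1 (mod 3).
    The inverse of 2 mod 3 is 2 (since 2·2 = 4 = 1·3 + 1), so t ≡ 2·1 = 2 ≡ 2 (mod 3).
    Then x = 345 + 16796·2 = 33937, valid modulo lcm(16796, 3) = 50388: x ≡ 33937 (mod 50388).
Verify against each original: 33937 mod 19 = 3, 33937 mod 13 = 7, 33937 mod 4 = 1, 33937 mod 17 = 5, 33937 mod 3 = 1.

x ≡ 33937 (mod 50388).


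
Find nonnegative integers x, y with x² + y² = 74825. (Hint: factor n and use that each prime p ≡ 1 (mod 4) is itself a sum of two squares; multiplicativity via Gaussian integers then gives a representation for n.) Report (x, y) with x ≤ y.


Step 1: Factor n = 74825 = 5^2 · 41 · 73.
Step 2: Check the mod-4 condition on each prime factor: 5 ≡ 1 (mod 4), exponent 2; 41 ≡ 1 (mod 4), exponent 1; 73 ≡ 1 (mod 4), exponent 1.
All primes ≡ 3 (mod 4) appear to even exponent (or don't appear), so by the two-squares theorem n IS expressible as a sum of two squares.
Step 3: Build a representation. Group n = k² · m with k = 5 and m = 41 · 73 = 2993 (a product of primes ≡ 1 (mod 4)); a representation of m scales to one of n via (k·x)² + (k·y)² = k²(x² + y²). Each prime p ≡ 1 (mod 4) is itself a sum of two squares; find a² by testing p − a² for a perfect square:
  41: 41 − 1² = 40, 41 − 2² = 37, 41 − 3² = 32, 41 − 4² = 25 = 5² ⇒ 41 = 4² + 5².
  73: 73 − 1² = 72, 73 − 2² = 69, 73 − 3² = 64 = 8² ⇒ 73 = 3² + 8².
  Combine using the Brahmagupta–Fibonacci identity (a² + b²)(c² + d²) = (ac − bd)² + (ad + bc)² = (ac + bd)² + (ad − bc)²:
  41 · 73 = 2993: from (4² + 5²)(3² + 8²), take (4·3 − 5·8, 4·8 + 5·3) = (12 − 40, 32 + 15) = (-28, 47); dropping signs (only squares matter) gives (28, 47); check 28² + 47² = 784 + 2209 = 2993 ✓.
  Scale by k = 5: (5·28, 5·47) = (140, 235).
Step 4: Order so x ≤ y and verify: 140² + 235² = 19600 + 55225 = 74825 = n. ✓

n = 74825 = 140² + 235² (one valid representation with x ≤ y).


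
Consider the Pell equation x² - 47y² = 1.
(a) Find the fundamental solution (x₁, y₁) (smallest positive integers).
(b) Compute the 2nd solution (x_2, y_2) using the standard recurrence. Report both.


Step 1: Find the fundamental solution (x₁, y₁) of x² - 47y² = 1.
  Expand √47 as a continued fraction. a₀ = ⌊√47⌋ = 6; iterate m_{k+1} = d_k·a_k − m_k, d_{k+1} = (47 − m_{k+1}²)/d_k, a_{k+1} = ⌊(a₀ + m_{k+1})/d_{k+1}⌋ (starting m₀ = 0, d₀ = 1), with convergents p_k = a_k·p_{k-1} + p_{k-2}, q_k = a_k·q_{k-1} + q_{k-2} (p₋₁ = 1, q₋₁ = 0):
  k = 0: a₀ = 6; p₀/q₀ = 6/1; p₀² − 47·q₀² = 36 − 47 = -11.
  k = 1: m = 6, d = 11, a = ⌊(6 + 6)/11⌋ = 1; p/q = (1·6 + 1)/(1·1 + 0) = 7/1; p² − 47·q² = 49 − 47 = 2.
  k = 2: m = 5, d = 2, a = ⌊(6 + 5)/2⌋ = 5; p/q = (5·7 + 6)/(5·1 + 1) = 41/6; p² − 47·q² = 1681 − 1692 = -11.
  k = 3: m = 5, d = 11, a = ⌊(6 + 5)/11⌋ = 1; p/q = (1·41 + 7)/(1·6 + 1) = 48/7; p² − 47·q² = 2304 − 2303 = 1.
  The first convergent with p² − 47·q² = 1 gives the fundamental solution (x₁, y₁) = (48, 7).
Step 2: Apply the recurrence (x_{n+1}, y_{n+1}) = (x₁x_n + 47y₁y_n, x₁y_n + y₁x_n) repeatedly.
  From (x_1, y_1) = (48, 7): x_2 = 48·48 + 47·7·7 = 4607; y_2 = 48·7 + 7·48 = 672.
Step 3: Verify x_2² - 47·y_2² = 21224449 - 21224448 = 1 (should be 1). ✓

(x_1, y_1) = (48, 7); (x_2, y_2) = (4607, 672).


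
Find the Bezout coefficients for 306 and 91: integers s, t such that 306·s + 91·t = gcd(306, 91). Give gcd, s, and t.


Euclidean algorithm on (306, 91) — divide until remainder is 0:
  306 = 3 · 91 + 33
  91 = 2 · 33 + 25
  33 = 1 · 25 + 8
  25 = 3 · 8 + 1
  8 = 8 · 1 + 0
gcd(306, 91) = 1.
Track Bezout coefficients alongside the remainders: start with r₀ = 306 = a·1 + b·0 (s = 1, t = 0) and r₁ = 91 = a·0 + b·1 (s = 0, t = 1); each new remainder r_{k+1} = r_{k-1} − q_k·r_k inherits s_{k+1} = s_{k-1} − q_k·s_k, t_{k+1} = t_{k-1} − q_k·t_k, so r_k = a·s_k + b·t_k at every step:
  q = 3: r = 33, s = 1 − 3·0 = 1, t = 0 − 3·1 = -3  (check: 306·1 + 91·(-3) = 33)
  q = 2: r = 25, s = 0 − 2·1 = -2, t = 1 − 2·(-3) = 7  (check: 306·(-2) + 91·7 = 25)
  q = 1: r = 8, s = 1 − 1·(-2) = 3, t = -3 − 1·7 = -10  (check: 306·3 + 91·(-10) = 8)
  q = 3: r = 1, s = -2 − 3·3 = -11, t = 7 − 3·(-10) = 37  (check: 306·(-11) + 91·37 = 1)
The row with r = 1 (the gcd) gives the Bezout coefficients s = -11, t = 37.
Result: 306 · (-11) + 91 · (37) = 1.

gcd(306, 91) = 1; s = -11, t = 37 (check: 306·(-11) + 91·37 = 1).


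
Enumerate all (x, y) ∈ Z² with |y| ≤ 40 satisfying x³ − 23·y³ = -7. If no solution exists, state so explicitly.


The equation is x³ - 23y³ = -7. For fixed y, x³ = 23·y³ − 7, so a solution requires the RHS to be a perfect cube.
Strategy: iterate y from -40 to 40, compute RHS = 23·y³ − 7, and check whether it is a (positive or negative) perfect cube.
Check small values of y:
  y = 0: RHS = -7 is not a perfect cube.
  y = 1: RHS = 16 is not a perfect cube.
  y = -1: RHS = -30 is not a perfect cube.
  y = 2: RHS = 177 is not a perfect cube.
  y = -2: RHS = -191 is not a perfect cube.
  y = 3: RHS = 614 is not a perfect cube.
  y = -3: RHS = -628 is not a perfect cube.
Continuing the search up to |y| = 40 finds no solutions either.
No (x, y) in the scanned range satisfies the equation.

No integer solutions with |y| ≤ 40.


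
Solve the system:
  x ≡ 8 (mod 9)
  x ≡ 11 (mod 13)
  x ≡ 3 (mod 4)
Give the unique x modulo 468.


Moduli 9, 13, 4 are pairwise coprime; by CRT there is a unique solution modulo M = 9 · 13 · 4 = 468.
Solve pairwise, accumulating the modulus:
  Start with x ≡ 8 (mod 9).
  Combine with x ≡ 11 (mod 13): since gcd(9, 13) = 1, we get a unique residue mod 117.
    Write x = 8 + 9·t and substitute into x ≡ 11 (mod 13): 9·t ≡ 11 − 8 = 3 (mod 13).
    The inverse of 9 mod 13 is 3 (since 9·3 = 27 = 2·13 + 1), so t ≡ 3·3 = 9 ≡ 9 (mod 13).
    Then x = 8 + 9·9 = 89, valid modulo lcm(9, 13) = 117: x ≡ 89 (mod 117).
  Combine with x ≡ 3 (mod 4): since gcd(117, 4) = 1, we get a unique residue mod 468.
    Write x = 89 + 117·t and substitute into x ≡ 3 (mod 4): 117·t ≡ 3 − 89 = -86 (mod 4).
    Reduce coefficients mod 4: 1·t ≡ 2 (mod 4).
    So t ≡ 2 (mod 4).
    Then x = 89 + 117·2 = 323, valid modulo lcm(117, 4) = 468: x ≡ 323 (mod 468).
Verify: 323 mod 9 = 8 ✓, 323 mod 13 = 11 ✓, 323 mod 4 = 3 ✓.

x ≡ 323 (mod 468).


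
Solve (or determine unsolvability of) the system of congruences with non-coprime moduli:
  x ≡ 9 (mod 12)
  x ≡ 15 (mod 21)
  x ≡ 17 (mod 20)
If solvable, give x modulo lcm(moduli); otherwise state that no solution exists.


Moduli 12, 21, 20 are not pairwise coprime, so CRT works modulo lcm(m_i) when all pairwise compatibility conditions hold.
Pairwise compatibility: gcd(m_i, m_j) must divide a_i - a_j for every pair.
Merge one congruence at a time:
  Start: x ≡ 9 (mod 12).
  Combine with x ≡ 15 (mod 21): gcd(12, 21) = 3; 15 - 9 = 6, which IS divisible by 3, so compatible.
    Write x = 9 + 12·t and substitute into x ≡ 15 (mod 21): 12·t ≡ 15 − 9 = 6 (mod 21).
    Divide the congruence (and modulus) by g = 3: 4·t ≡ 2 (mod 7).
    The inverse of 4 mod 7 is 2 (since 4·2 = 8 = 1·7 + 1), so t ≡ 2·2 = 4 ≡ 4 (mod 7).
    Then x = 9 + 12·4 = 57, valid modulo lcm(12, 21) = 84: x ≡ 57 (mod 84).
  Combine with x ≡ 17 (mod 20): gcd(84, 20) = 4; 17 - 57 = -40, which IS divisible by 4, so compatible.
    Write x = 57 + 84·t and substitute into x ≡ 17 (mod 20): 84·t ≡ 17 − 57 = -40 (mod 20).
    Divide the congruence (and modulus) by g = 4: 21·t ≡ -10 (mod 5).
    Reduce coefficients mod 5: 1·t ≡ 0 (mod 5).
    So t ≡ 0 (mod 5).
    Then x = 57 + 84·0 = 57, valid modulo lcm(84, 20) = 420: x ≡ 57 (mod 420).
Verify: 57 mod 12 = 9, 57 mod 21 = 15, 57 mod 20 = 17.

x ≡ 57 (mod 420).


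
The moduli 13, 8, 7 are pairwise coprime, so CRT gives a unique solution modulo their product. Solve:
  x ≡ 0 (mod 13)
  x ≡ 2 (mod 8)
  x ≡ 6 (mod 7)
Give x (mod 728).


Moduli 13, 8, 7 are pairwise coprime; by CRT there is a unique solution modulo M = 13 · 8 · 7 = 728.
Solve pairwise, accumulating the modulus:
  Start with x ≡ 0 (mod 13).
  Combine with x ≡ 2 (mod 8): since gcd(13, 8) = 1, we get a unique residue mod 104.
    Write x = 0 + 13·t and substitute into x ≡ 2 (mod 8): 13·t ≡ 2 − 0 = 2 (mod 8).
    Reduce coefficients mod 8: 5·t ≡ 2 (mod 8).
    The inverse of 5 mod 8 is 5 (since 5·5 = 25 = 3·8 + 1), so t ≡ 5·2 = 10 ≡ 2 (mod 8).
    Then x = 0 + 13·2 = 26, valid modulo lcm(13, 8) = 104: x ≡ 26 (mod 104).
  Combine with x ≡ 6 (mod 7): since gcd(104, 7) = 1, we get a unique residue mod 728.
    Write x = 26 + 104·t and substitute into x ≡ 6 (mod 7): 104·t ≡ 6 − 26 = -20 (mod 7).
    Reduce coefficients mod 7: 6·t ≡ 1 (mod 7).
    The inverse of 6 mod 7 is 6 (since 6·6 = 36 = 5·7 + 1), so t ≡ 6·1 = 6 ≡ 6 (mod 7).
    Then x = 26 + 104·6 = 650, valid modulo lcm(104, 7) = 728: x ≡ 650 (mod 728).
Verify: 650 mod 13 = 0 ✓, 650 mod 8 = 2 ✓, 650 mod 7 = 6 ✓.

x ≡ 650 (mod 728).


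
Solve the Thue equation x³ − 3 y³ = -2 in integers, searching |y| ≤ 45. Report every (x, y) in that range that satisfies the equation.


The equation is x³ - 3y³ = -2. For fixed y, x³ = 3·y³ − 2, so a solution requires the RHS to be a perfect cube.
Strategy: iterate y from -45 to 45, compute RHS = 3·y³ − 2, and check whether it is a (positive or negative) perfect cube.
Check small values of y:
  y = 0: RHS = -2 is not a perfect cube.
  y = 1: RHS = 1 = (1)³ ⇒ x = 1 works.
  y = -1: RHS = -5 is not a perfect cube.
  y = 2: RHS = 22 is not a perfect cube.
  y = -2: RHS = -26 is not a perfect cube.
  y = 3: RHS = 79 is not a perfect cube.
  y = -3: RHS = -83 is not a perfect cube.
Continuing the search up to |y| = 45 finds no further solutions beyond those listed.
Collected solutions: (1, 1).

Solutions (with |y| ≤ 45): (1, 1).


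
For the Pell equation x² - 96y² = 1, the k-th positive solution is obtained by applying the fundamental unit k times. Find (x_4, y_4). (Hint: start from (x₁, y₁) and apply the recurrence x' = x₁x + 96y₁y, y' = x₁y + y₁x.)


Step 1: Find the fundamental solution (x₁, y₁) of x² - 96y² = 1.
  Expand √96 as a continued fraction. a₀ = ⌊√96⌋ = 9; iterate m_{k+1} = d_k·a_k − m_k, d_{k+1} = (96 − m_{k+1}²)/d_k, a_{k+1} = ⌊(a₀ + m_{k+1})/d_{k+1}⌋ (starting m₀ = 0, d₀ = 1), with convergents p_k = a_k·p_{k-1} + p_{k-2}, q_k = a_k·q_{k-1} + q_{k-2} (p₋₁ = 1, q₋₁ = 0):
  k = 0: a₀ = 9; p₀/q₀ = 9/1; p₀² − 96·q₀² = 81 − 96 = -15.
  k = 1: m = 9, d = 15, a = ⌊(9 + 9)/15⌋ = 1; p/q = (1·9 + 1)/(1·1 + 0) = 10/1; p² − 96·q² = 100 − 96 = 4.
  k = 2: m = 6, d = 4, a = ⌊(9 + 6)/4⌋ = 3; p/q = (3·10 + 9)/(3·1 + 1) = 39/4; p² − 96·q² = 1521 − 1536 = -15.
  k = 3: m = 6, d = 15, a = ⌊(9 + 6)/15⌋ = 1; p/q = (1·39 + 10)/(1·4 + 1) = 49/5; p² − 96·q² = 2401 − 2400 = 1.
  The first convergent with p² − 96·q² = 1 gives the fundamental solution (x₁, y₁) = (49, 5).
Step 2: Apply the recurrence (x_{n+1}, y_{n+1}) = (x₁x_n + 96y₁y_n, x₁y_n + y₁x_n) repeatedly.
  From (x_1, y_1) = (49, 5): x_2 = 49·49 + 96·5·5 = 4801; y_2 = 49·5 + 5·49 = 490.
  From (x_2, y_2) = (4801, 490): x_3 = 49·4801 + 96·5·490 = 470449; y_3 = 49·490 + 5·4801 = 48015.
  From (x_3, y_3) = (470449, 48015): x_4 = 49·470449 + 96·5·48015 = 46099201; y_4 = 49·48015 + 5·470449 = 4704980.
Step 3: Verify x_4² - 96·y_4² = 2125136332838401 - 2125136332838400 = 1 (should be 1). ✓

(x_1, y_1) = (49, 5); (x_4, y_4) = (46099201, 4704980).


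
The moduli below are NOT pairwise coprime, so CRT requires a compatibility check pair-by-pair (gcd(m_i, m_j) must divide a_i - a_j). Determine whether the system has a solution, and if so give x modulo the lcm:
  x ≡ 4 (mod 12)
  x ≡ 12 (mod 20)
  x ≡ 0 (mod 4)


Moduli 12, 20, 4 are not pairwise coprime, so CRT works modulo lcm(m_i) when all pairwise compatibility conditions hold.
Pairwise compatibility: gcd(m_i, m_j) must divide a_i - a_j for every pair.
Merge one congruence at a time:
  Start: x ≡ 4 (mod 12).
  Combine with x ≡ 12 (mod 20): gcd(12, 20) = 4; 12 - 4 = 8, which IS divisible by 4, so compatible.
    Write x = 4 + 12·t and substitute into x ≡ 12 (mod 20): 12·t ≡ 12 − 4 = 8 (mod 20).
    Divide the congruence (and modulus) by g = 4: 3·t ≡ 2 (mod 5).
    The inverse of 3 mod 5 is 2 (since 3·2 = 6 = 1·5 + 1), so t ≡ 2·2 = 4 ≡ 4 (mod 5).
    Then x = 4 + 12·4 = 52, valid modulo lcm(12, 20) = 60: x ≡ 52 (mod 60).
  Combine with x ≡ 0 (mod 4): gcd(60, 4) = 4; 0 - 52 = -52, which IS divisible by 4, so compatible.
    Write x = 52 + 60·t and substitute into x ≡ 0 (mod 4): 60·t ≡ 0 − 52 = -52 (mod 4).
    Divide the congruence (and modulus) by g = 4: 15·t ≡ -13 (mod 1).
    Modulo 1 every t works; take t = 0.
    Then x = 52 + 60·0 = 52, valid modulo lcm(60, 4) = 60: x ≡ 52 (mod 60).
Verify: 52 mod 12 = 4, 52 mod 20 = 12, 52 mod 4 = 0.

x ≡ 52 (mod 60).


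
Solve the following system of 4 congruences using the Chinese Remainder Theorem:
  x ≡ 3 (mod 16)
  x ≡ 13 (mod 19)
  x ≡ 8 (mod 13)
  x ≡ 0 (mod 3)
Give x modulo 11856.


Product of moduli M = 16 · 19 · 13 · 3 = 11856.
Merge one congruence at a time:
  Start: x ≡ 3 (mod 16).
  Combine with x ≡ 13 (mod 19); new modulus lcm = 304.
    Write x = 3 + 16·t and substitute into x ≡ 13 (mod 19): 16·t ≡ 13 − 3 = 10 (mod 19).
    The inverse of 16 mod 19 is 6 (since 16·6 = 96 = 5·19 + 1), so t ≡ 6·10 = 60 ≡ 3 (mod 19).
    Then x = 3 + 16·3 = 51, valid modulo lcm(16, 19) = 304: x ≡ 51 (mod 304).
  Combine with x ≡ 8 (mod 13); new modulus lcm = 3952.
    Write x = 51 + 304·t and substitute into x ≡ 8 (mod 13): 304·t ≡ 8 − 51 = -43 (mod 13).
    Reduce coefficients mod 13: 5·t ≡ 9 (mod 13).
    The inverse of 5 mod 13 is 8 (since 5·8 = 40 = 3·13 + 1), so t ≡ 8·9 = 72 ≡ 7 (mod 13).
    Then x = 51 + 304·7 = 2179, valid modulo lcm(304, 13) = 3952: x ≡ 2179 (mod 3952).
  Combine with x ≡ 0 (mod 3); new modulus lcm = 11856.
    Write x = 2179 + 3952·t and substitute into x ≡ 0 (mod 3): 3952·t ≡ 0 − 2179 = -2179 (mod 3).
    Reduce coefficients mod 3: 1·t ≡ 2 (mod 3).
    So t ≡ 2 (mod 3).
    Then x = 2179 + 3952·2 = 10083, valid modulo lcm(3952, 3) = 11856: x ≡ 10083 (mod 11856).
Verify against each original: 10083 mod 16 = 3, 10083 mod 19 = 13, 10083 mod 13 = 8, 10083 mod 3 = 0.

x ≡ 10083 (mod 11856).


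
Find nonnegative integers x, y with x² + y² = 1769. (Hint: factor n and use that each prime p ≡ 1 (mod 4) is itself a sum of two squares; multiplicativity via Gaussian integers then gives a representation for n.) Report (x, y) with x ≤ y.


Step 1: Factor n = 1769 = 29 · 61.
Step 2: Check the mod-4 condition on each prime factor: 29 ≡ 1 (mod 4), exponent 1; 61 ≡ 1 (mod 4), exponent 1.
All primes ≡ 3 (mod 4) appear to even exponent (or don't appear), so by the two-squares theorem n IS expressible as a sum of two squares.
Step 3: Build a representation. Here n = 29 · 61 is a product of primes ≡ 1 (mod 4). Each prime p ≡ 1 (mod 4) is itself a sum of two squares; find a² by testing p − a² for a perfect square:
  29: 29 − 1² = 28, 29 − 2² = 25 = 5² ⇒ 29 = 2² + 5².
  61: 61 − 1² = 60, 61 − 2² = 57, 61 − 3² = 52, 61 − 4² = 45, 61 − 5² = 36 = 6² ⇒ 61 = 5² + 6².
  Combine using the Brahmagupta–Fibonacci identity (a² + b²)(c² + d²) = (ac − bd)² + (ad + bc)² = (ac + bd)² + (ad − bc)²:
  29 · 61 = 1769: from (2² + 5²)(5² + 6²), take (2·5 − 5·6, 2·6 + 5·5) = (10 − 30, 12 + 25) = (-20, 37); dropping signs (only squares matter) gives (20, 37); check 20² + 37² = 400 + 1369 = 1769 ✓.
Step 4: Order so x ≤ y and verify: 20² + 37² = 400 + 1369 = 1769 = n. ✓

n = 1769 = 20² + 37² (one valid representation with x ≤ y).


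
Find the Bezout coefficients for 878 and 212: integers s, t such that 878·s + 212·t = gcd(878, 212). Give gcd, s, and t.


Euclidean algorithm on (878, 212) — divide until remainder is 0:
  878 = 4 · 212 + 30
  212 = 7 · 30 + 2
  30 = 15 · 2 + 0
gcd(878, 212) = 2.
Track Bezout coefficients alongside the remainders: start with r₀ = 878 = a·1 + b·0 (s = 1, t = 0) and r₁ = 212 = a·0 + b·1 (s = 0, t = 1); each new remainder r_{k+1} = r_{k-1} − q_k·r_k inherits s_{k+1} = s_{k-1} − q_k·s_k, t_{k+1} = t_{k-1} − q_k·t_k, so r_k = a·s_k + b·t_k at every step:
  q = 4: r = 30, s = 1 − 4·0 = 1, t = 0 − 4·1 = -4  (check: 878·1 + 212·(-4) = 30)
  q = 7: r = 2, s = 0 − 7·1 = -7, t = 1 − 7·(-4) = 29  (check: 878·(-7) + 212·29 = 2)
The row with r = 2 (the gcd) gives the Bezout coefficients s = -7, t = 29.
Result: 878 · (-7) + 212 · (29) = 2.

gcd(878, 212) = 2; s = -7, t = 29 (check: 878·(-7) + 212·29 = 2).


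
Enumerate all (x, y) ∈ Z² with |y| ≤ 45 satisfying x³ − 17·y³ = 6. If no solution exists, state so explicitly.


The equation is x³ - 17y³ = 6. For fixed y, x³ = 17·y³ + 6, so a solution requires the RHS to be a perfect cube.
Strategy: iterate y from -45 to 45, compute RHS = 17·y³ + 6, and check whether it is a (positive or negative) perfect cube.
Check small values of y:
  y = 0: RHS = 6 is not a perfect cube.
  y = 1: RHS = 23 is not a perfect cube.
  y = -1: RHS = -11 is not a perfect cube.
  y = 2: RHS = 142 is not a perfect cube.
  y = -2: RHS = -130 is not a perfect cube.
  y = 3: RHS = 465 is not a perfect cube.
  y = -3: RHS = -453 is not a perfect cube.
Continuing the search up to |y| = 45 finds no solutions either.
No (x, y) in the scanned range satisfies the equation.

No integer solutions with |y| ≤ 45.


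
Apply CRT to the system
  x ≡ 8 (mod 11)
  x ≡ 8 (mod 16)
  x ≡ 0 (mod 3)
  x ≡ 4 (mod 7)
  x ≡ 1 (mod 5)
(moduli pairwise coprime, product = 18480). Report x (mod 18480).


Product of moduli M = 11 · 16 · 3 · 7 · 5 = 18480.
Merge one congruence at a time:
  Start: x ≡ 8 (mod 11).
  Combine with x ≡ 8 (mod 16); new modulus lcm = 176.
    Write x = 8 + 11·t and substitute into x ≡ 8 (mod 16): 11·t ≡ 8 − 8 = 0 (mod 16).
    The inverse of 11 mod 16 is 3 (since 11·3 = 33 = 2·16 + 1), so t ≡ 3·0 = 0 ≡ 0 (mod 16).
    Then x = 8 + 11·0 = 8, valid modulo lcm(11, 16) = 176: x ≡ 8 (mod 176).
  Combine with x ≡ 0 (mod 3); new modulus lcm = 528.
    Write x = 8 + 176·t and substitute into x ≡ 0 (mod 3): 176·t ≡ 0 − 8 = -8 (mod 3).
    Reduce coefficients mod 3: 2·t ≡ 1 (mod 3).
    The inverse of 2 mod 3 is 2 (since 2·2 = 4 = 1·3 + 1), so t ≡ 2·1 = 2 ≡ 2 (mod 3).
    Then x = 8 + 176·2 = 360, valid modulo lcm(176, 3) = 528: x ≡ 360 (mod 528).
  Combine with x ≡ 4 (mod 7); new modulus lcm = 3696.
    Write x = 360 + 528·t and substitute into x ≡ 4 (mod 7): 528·t ≡ 4 − 360 = -356 (mod 7).
    Reduce coefficients mod 7: 3·t ≡ 1 (mod 7).
    The inverse of 3 mod 7 is 5 (since 3·5 = 15 = 2·7 + 1), so t ≡ 5·1 = 5 ≡ 5 (mod 7).
    Then x = 360 + 528·5 = 3000, valid modulo lcm(528, 7) = 3696: x ≡ 3000 (mod 3696).
  Combine with x ≡ 1 (mod 5); new modulus lcm = 18480.
    Write x = 3000 + 3696·t and substitute into x ≡ 1 (mod 5): 3696·t ≡ 1 − 3000 = -2999 (mod 5).
    Reduce coefficients mod 5: 1·t ≡ 1 (mod 5).
    So t ≡ 1 (mod 5).
    Then x = 3000 + 3696·1 = 6696, valid modulo lcm(3696, 5) = 18480: x ≡ 6696 (mod 18480).
Verify against each original: 6696 mod 11 = 8, 6696 mod 16 = 8, 6696 mod 3 = 0, 6696 mod 7 = 4, 6696 mod 5 = 1.

x ≡ 6696 (mod 18480).


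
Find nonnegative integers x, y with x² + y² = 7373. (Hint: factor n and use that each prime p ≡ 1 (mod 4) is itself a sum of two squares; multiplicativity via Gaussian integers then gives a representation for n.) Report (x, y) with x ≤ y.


Step 1: Factor n = 7373 = 73 · 101.
Step 2: Check the mod-4 condition on each prime factor: 73 ≡ 1 (mod 4), exponent 1; 101 ≡ 1 (mod 4), exponent 1.
All primes ≡ 3 (mod 4) appear to even exponent (or don't appear), so by the two-squares theorem n IS expressible as a sum of two squares.
Step 3: Build a representation. Here n = 73 · 101 is a product of primes ≡ 1 (mod 4). Each prime p ≡ 1 (mod 4) is itself a sum of two squares; find a² by testing p − a² for a perfect square:
  73: 73 − 1² = 72, 73 − 2² = 69, 73 − 3² = 64 = 8² ⇒ 73 = 3² + 8².
  101: 101 − 1² = 100 = 10² ⇒ 101 = 1² + 10².
  Combine using the Brahmagupta–Fibonacci identity (a² + b²)(c² + d²) = (ac − bd)² + (ad + bc)² = (ac + bd)² + (ad − bc)²:
  73 · 101 = 7373: from (3² + 8²)(1² + 10²), take (3·1 − 8·10, 3·10 + 8·1) = (3 − 80, 30 + 8) = (-77, 38); dropping signs (only squares matter) gives (77, 38); check 77² + 38² = 5929 + 1444 = 7373 ✓.
Step 4: Order so x ≤ y and verify: 38² + 77² = 1444 + 5929 = 7373 = n. ✓

n = 7373 = 38² + 77² (one valid representation with x ≤ y).


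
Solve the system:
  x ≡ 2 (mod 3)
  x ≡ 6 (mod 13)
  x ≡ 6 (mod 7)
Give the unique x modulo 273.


Moduli 3, 13, 7 are pairwise coprime; by CRT there is a unique solution modulo M = 3 · 13 · 7 = 273.
Solve pairwise, accumulating the modulus:
  Start with x ≡ 2 (mod 3).
  Combine with x ≡ 6 (mod 13): since gcd(3, 13) = 1, we get a unique residue mod 39.
    Write x = 2 + 3·t and substitute into x ≡ 6 (mod 13): 3·t ≡ 6 − 2 = 4 (mod 13).
    The inverse of 3 mod 13 is 9 (since 3·9 = 27 = 2·13 + 1), so t ≡ 9·4 = 36 ≡ 10 (mod 13).
    Then x = 2 + 3·10 = 32, valid modulo lcm(3, 13) = 39: x ≡ 32 (mod 39).
  Combine with x ≡ 6 (mod 7): since gcd(39, 7) = 1, we get a unique residue mod 273.
    Write x = 32 + 39·t and substitute into x ≡ 6 (mod 7): 39·t ≡ 6 − 32 = -26 (mod 7).
    Reduce coefficients mod 7: 4·t ≡ 2 (mod 7).
    The inverse of 4 mod 7 is 2 (since 4·2 = 8 = 1·7 + 1), so t ≡ 2·2 = 4 ≡ 4 (mod 7).
    Then x = 32 + 39·4 = 188, valid modulo lcm(39, 7) = 273: x ≡ 188 (mod 273).
Verify: 188 mod 3 = 2 ✓, 188 mod 13 = 6 ✓, 188 mod 7 = 6 ✓.

x ≡ 188 (mod 273).


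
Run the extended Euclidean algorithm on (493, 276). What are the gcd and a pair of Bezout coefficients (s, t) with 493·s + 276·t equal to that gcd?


Euclidean algorithm on (493, 276) — divide until remainder is 0:
  493 = 1 · 276 + 217
  276 = 1 · 217 + 59
  217 = 3 · 59 + 40
  59 = 1 · 40 + 19
  40 = 2 · 19 + 2
  19 = 9 · 2 + 1
  2 = 2 · 1 + 0
gcd(493, 276) = 1.
Track Bezout coefficients alongside the remainders: start with r₀ = 493 = a·1 + b·0 (s = 1, t = 0) and r₁ = 276 = a·0 + b·1 (s = 0, t = 1); each new remainder r_{k+1} = r_{k-1} − q_k·r_k inherits s_{k+1} = s_{k-1} − q_k·s_k, t_{k+1} = t_{k-1} − q_k·t_k, so r_k = a·s_k + b·t_k at every step:
  q = 1: r = 217, s = 1 − 1·0 = 1, t = 0 − 1·1 = -1  (check: 493·1 + 276·(-1) = 217)
  q = 1: r = 59, s = 0 − 1·1 = -1, t = 1 − 1·(-1) = 2  (check: 493·(-1) + 276·2 = 59)
  q = 3: r = 40, s = 1 − 3·(-1) = 4, t = -1 − 3·2 = -7  (check: 493·4 + 276·(-7) = 40)
  q = 1: r = 19, s = -1 − 1·4 = -5, t = 2 − 1·(-7) = 9  (check: 493·(-5) + 276·9 = 19)
  q = 2: r = 2, s = 4 − 2·(-5) = 14, t = -7 − 2·9 = -25  (check: 493·14 + 276·(-25) = 2)
  q = 9: r = 1, s = -5 − 9·14 = -131, t = 9 − 9·(-25) = 234  (check: 493·(-131) + 276·234 = 1)
The row with r = 1 (the gcd) gives the Bezout coefficients s = -131, t = 234.
Result: 493 · (-131) + 276 · (234) = 1.

gcd(493, 276) = 1; s = -131, t = 234 (check: 493·(-131) + 276·234 = 1).


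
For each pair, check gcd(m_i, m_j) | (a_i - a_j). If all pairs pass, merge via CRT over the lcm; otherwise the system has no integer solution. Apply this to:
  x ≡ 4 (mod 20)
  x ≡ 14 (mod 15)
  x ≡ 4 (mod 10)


Moduli 20, 15, 10 are not pairwise coprime, so CRT works modulo lcm(m_i) when all pairwise compatibility conditions hold.
Pairwise compatibility: gcd(m_i, m_j) must divide a_i - a_j for every pair.
Merge one congruence at a time:
  Start: x ≡ 4 (mod 20).
  Combine with x ≡ 14 (mod 15): gcd(20, 15) = 5; 14 - 4 = 10, which IS divisible by 5, so compatible.
    Write x = 4 + 20·t and substitute into x ≡ 14 (mod 15): 20·t ≡ 14 − 4 = 10 (mod 15).
    Divide the congruence (and modulus) by g = 5: 4·t ≡ 2 (mod 3).
    Reduce coefficients mod 3: 1·t ≡ 2 (mod 3).
    So t ≡ 2 (mod 3).
    Then x = 4 + 20·2 = 44, valid modulo lcm(20, 15) = 60: x ≡ 44 (mod 60).
  Combine with x ≡ 4 (mod 10): gcd(60, 10) = 10; 4 - 44 = -40, which IS divisible by 10, so compatible.
    Write x = 44 + 60·t and substitute into x ≡ 4 (mod 10): 60·t ≡ 4 − 44 = -40 (mod 10).
    Divide the congruence (and modulus) by g = 10: 6·t ≡ -4 (mod 1).
    Modulo 1 every t works; take t = 0.
    Then x = 44 + 60·0 = 44, valid modulo lcm(60, 10) = 60: x ≡ 44 (mod 60).
Verify: 44 mod 20 = 4, 44 mod 15 = 14, 44 mod 10 = 4.

x ≡ 44 (mod 60).


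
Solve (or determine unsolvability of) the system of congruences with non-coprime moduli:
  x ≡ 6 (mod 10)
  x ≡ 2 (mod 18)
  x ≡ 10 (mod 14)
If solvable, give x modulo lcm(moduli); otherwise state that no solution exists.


Moduli 10, 18, 14 are not pairwise coprime, so CRT works modulo lcm(m_i) when all pairwise compatibility conditions hold.
Pairwise compatibility: gcd(m_i, m_j) must divide a_i - a_j for every pair.
Merge one congruence at a time:
  Start: x ≡ 6 (mod 10).
  Combine with x ≡ 2 (mod 18): gcd(10, 18) = 2; 2 - 6 = -4, which IS divisible by 2, so compatible.
    Write x = 6 + 10·t and substitute into x ≡ 2 (mod 18): 10·t ≡ 2 − 6 = -4 (mod 18).
    Divide the congruence (and modulus) by g = 2: 5·t ≡ -2 (mod 9).
    Reduce coefficients mod 9: 5·t ≡ 7 (mod 9).
    The inverse of 5 mod 9 is 2 (since 5·2 = 10 = 1·9 + 1), so t ≡ 2·7 = 14 ≡ 5 (mod 9).
    Then x = 6 + 10·5 = 56, valid modulo lcm(10, 18) = 90: x ≡ 56 (mod 90).
  Combine with x ≡ 10 (mod 14): gcd(90, 14) = 2; 10 - 56 = -46, which IS divisible by 2, so compatible.
    Write x = 56 + 90·t and substitute into x ≡ 10 (mod 14): 90·t ≡ 10 − 56 = -46 (mod 14).
    Divide the congruence (and modulus) by g = 2: 45·t ≡ -23 (mod 7).
    Reduce coefficients mod 7: 3·t ≡ 5 (mod 7).
    The inverse of 3 mod 7 is 5 (since 3·5 = 15 = 2·7 + 1), so t ≡ 5·5 = 25 ≡ 4 (mod 7).
    Then x = 56 + 90·4 = 416, valid modulo lcm(90, 14) = 630: x ≡ 416 (mod 630).
Verify: 416 mod 10 = 6, 416 mod 18 = 2, 416 mod 14 = 10.

x ≡ 416 (mod 630).


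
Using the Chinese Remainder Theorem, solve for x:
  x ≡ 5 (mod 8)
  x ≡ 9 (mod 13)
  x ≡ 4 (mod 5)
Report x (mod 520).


Moduli 8, 13, 5 are pairwise coprime; by CRT there is a unique solution modulo M = 8 · 13 · 5 = 520.
Solve pairwise, accumulating the modulus:
  Start with x ≡ 5 (mod 8).
  Combine with x ≡ 9 (mod 13): since gcd(8, 13) = 1, we get a unique residue mod 104.
    Write x = 5 + 8·t and substitute into x ≡ 9 (mod 13): 8·t ≡ 9 − 5 = 4 (mod 13).
    The inverse of 8 mod 13 is 5 (since 8·5 = 40 = 3·13 + 1), so t ≡ 5·4 = 20 ≡ 7 (mod 13).
    Then x = 5 + 8·7 = 61, valid modulo lcm(8, 13) = 104: x ≡ 61 (mod 104).
  Combine with x ≡ 4 (mod 5): since gcd(104, 5) = 1, we get a unique residue mod 520.
    Write x = 61 + 104·t and substitute into x ≡ 4 (mod 5): 104·t ≡ 4 − 61 = -57 (mod 5).
    Reduce coefficients mod 5: 4·t ≡ 3 (mod 5).
    The inverse of 4 mod 5 is 4 (since 4·4 = 16 = 3·5 + 1), so t ≡ 4·3 = 12 ≡ 2 (mod 5).
    Then x = 61 + 104·2 = 269, valid modulo lcm(104, 5) = 520: x ≡ 269 (mod 520).
Verify: 269 mod 8 = 5 ✓, 269 mod 13 = 9 ✓, 269 mod 5 = 4 ✓.

x ≡ 269 (mod 520).


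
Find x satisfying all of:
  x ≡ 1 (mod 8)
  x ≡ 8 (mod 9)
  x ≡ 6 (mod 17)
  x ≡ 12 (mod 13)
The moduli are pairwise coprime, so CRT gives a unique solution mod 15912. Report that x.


Product of moduli M = 8 · 9 · 17 · 13 = 15912.
Merge one congruence at a time:
  Start: x ≡ 1 (mod 8).
  Combine with x ≡ 8 (mod 9); new modulus lcm = 72.
    Write x = 1 + 8·t and substitute into x ≡ 8 (mod 9): 8·t ≡ 8 − 1 = 7 (mod 9).
    The inverse of 8 mod 9 is 8 (since 8·8 = 64 = 7·9 + 1), so t ≡ 8·7 = 56 ≡ 2 (mod 9).
    Then x = 1 + 8·2 = 17, valid modulo lcm(8, 9) = 72: x ≡ 17 (mod 72).
  Combine with x ≡ 6 (mod 17); new modulus lcm = 1224.
    Write x = 17 + 72·t and substitute into x ≡ 6 (mod 17): 72·t ≡ 6 − 17 = -11 (mod 17).
    Reduce coefficients mod 17: 4·t ≡ 6 (mod 17).
    The inverse of 4 mod 17 is 13 (since 4·13 = 52 = 3·17 + 1), so t ≡ 13·6 = 78 ≡ 10 (mod 17).
    Then x = 17 + 72·10 = 737, valid modulo lcm(72, 17) = 1224: x ≡ 737 (mod 1224).
  Combine with x ≡ 12 (mod 13); new modulus lcm = 15912.
    Write x = 737 + 1224·t and substitute into x ≡ 12 (mod 13): 1224·t ≡ 12 − 737 = -725 (mod 13).
    Reduce coefficients mod 13: 2·t ≡ 3 (mod 13).
    The inverse of 2 mod 13 is 7 (since 2·7 = 14 = 1·13 + 1), so t ≡ 7·3 = 21 ≡ 8 (mod 13).
    Then x = 737 + 1224·8 = 10529, valid modulo lcm(1224, 13) = 15912: x ≡ 10529 (mod 15912).
Verify against each original: 10529 mod 8 = 1, 10529 mod 9 = 8, 10529 mod 17 = 6, 10529 mod 13 = 12.

x ≡ 10529 (mod 15912).
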